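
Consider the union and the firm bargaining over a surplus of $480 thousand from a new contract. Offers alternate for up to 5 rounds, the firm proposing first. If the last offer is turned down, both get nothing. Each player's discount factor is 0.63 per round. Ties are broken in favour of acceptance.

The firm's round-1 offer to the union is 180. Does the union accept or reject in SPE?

Accept

Work out the union's continuation value if the offer is rejected.
Round 5 (the firm proposes): rejection yields 0 for the union; the firm offers 0 and keeps 480.
Round 4 (the union proposes): the firm can get 480 next round, worth 0.63 × 480 = 302.4 now; the union offers that and keeps 177.6.
Round 3 (the firm proposes): the union can get 177.6 next round, worth 0.63 × 177.6 = 111.888 now; the firm offers that and keeps 368.112.
Round 2 (the union proposes): the firm can get 368.112 next round, worth 0.63 × 368.112 = 231.91056 now, so the union offers 231.91056, keeping 248.08944.
So by rejecting in round 1, the union gets 248.08944 next round, worth 0.63 × 248.08944 = 156.2963472 now.
Offer 180 ≥ 156.2963472, so the union accepts.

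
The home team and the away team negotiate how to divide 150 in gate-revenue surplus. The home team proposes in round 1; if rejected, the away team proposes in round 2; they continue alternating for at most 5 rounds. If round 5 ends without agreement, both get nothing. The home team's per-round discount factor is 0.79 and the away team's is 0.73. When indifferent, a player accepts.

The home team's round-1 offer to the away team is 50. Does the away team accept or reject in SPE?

Accept

Work out the away team's continuation value if the offer is rejected.
Round 5 (the home team proposes): the away team will accept anything ≥ 0, so the home team offers 0 and keeps 150.
Round 4 (the away team proposes): the home team can get 150 next round, worth 0.79 × 150 = 118.5 now; the away team offers that and keeps 31.5.
Round 3 (the home team proposes): the away team can get 31.5 next round, worth 0.73 × 31.5 = 22.995 now; the home team offers that and keeps 127.005.
Round 2 (the away team proposes): the home team can get 127.005 next round, worth 0.79 × 127.005 = 100.33395 now, so the away team offers 100.33395, keeping 49.66605.
So by rejecting in round 1, the away team gets 49.66605 next round, worth 0.73 × 49.66605 = 36.2562165 now.
Offer 50 ≥ 36.2562165, so the away team accepts.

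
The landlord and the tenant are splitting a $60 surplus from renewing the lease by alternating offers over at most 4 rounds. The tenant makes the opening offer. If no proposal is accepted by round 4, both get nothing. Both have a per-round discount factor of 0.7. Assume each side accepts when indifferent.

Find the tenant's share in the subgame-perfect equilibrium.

26.82

Round 4 (the landlord proposes): the tenant will accept anything ≥ 0, so the landlord offers 0 and keeps 60.
Round 3 (the tenant proposes): the landlord can get 60 next round, worth 0.7 × 60 = 42 now; the tenant offers that and keeps 18.
Round 2 (the landlord proposes): the tenant can get 18 next round, worth 0.7 × 18 = 12.6 now. The landlord offers 12.6 and keeps 60 − 12.6 = 47.4.
Round 1 (the tenant proposes): the landlord can get 47.4 next round, worth 0.7 × 47.4 = 33.18 now; the tenant offers that and keeps 26.82.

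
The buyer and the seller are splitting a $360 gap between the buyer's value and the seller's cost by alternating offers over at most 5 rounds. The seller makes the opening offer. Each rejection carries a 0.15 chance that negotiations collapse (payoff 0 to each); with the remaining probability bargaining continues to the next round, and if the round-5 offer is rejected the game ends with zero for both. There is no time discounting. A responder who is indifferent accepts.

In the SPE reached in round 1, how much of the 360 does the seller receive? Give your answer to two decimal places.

280.94

Round 5 (the seller proposes): the buyer will accept anything ≥ 0, so the seller offers 0 and keeps 360.
Round 4 (the buyer proposes): rejecting gives the seller an expected 0.85 × 360 = 306, so the buyer offers 306, keeping 54.
Round 3 (the seller proposes): rejecting gives the buyer an expected 0.85 × 54 = 45.9. The seller offers 45.9 and keeps 360 − 45.9 = 314.1.
Round 2 (the buyer proposes): rejecting gives the seller an expected 0.85 × 314.1 = 266.985. The buyer offers 266.985 and keeps 360 − 266.985 = 93.015.
Round 1 (the seller proposes): rejecting gives the buyer an expected 0.85 × 93.015 = 79.06275. The seller offers 79.06275 and keeps 360 − 79.06275 = 280.93725.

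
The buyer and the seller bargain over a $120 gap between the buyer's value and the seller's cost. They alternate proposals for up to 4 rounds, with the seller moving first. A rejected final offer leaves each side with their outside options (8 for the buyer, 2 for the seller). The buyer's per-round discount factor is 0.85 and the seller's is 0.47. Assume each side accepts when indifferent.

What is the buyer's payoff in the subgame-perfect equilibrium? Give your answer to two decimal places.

Round 4 (the buyer proposes): the seller gets 2 if talks fail, so the buyer offers 2 and keeps 118.
Round 3 (the seller proposes): the buyer can get 118 next round, worth 0.85 × 118 = 100.3 now, so the seller offers 100.3, keeping 19.7.
Round 2 (the buyer proposes): the seller can get 19.7 next round, worth 0.47 × 19.7 = 9.259 now, so the buyer offers 9.259, keeping 110.741.
Round 1 (the seller proposes): the buyer can get 110.741 next round, worth 0.85 × 110.741 = 94.12985 now, so the seller offers 94.12985, keeping 25.87015.

94.13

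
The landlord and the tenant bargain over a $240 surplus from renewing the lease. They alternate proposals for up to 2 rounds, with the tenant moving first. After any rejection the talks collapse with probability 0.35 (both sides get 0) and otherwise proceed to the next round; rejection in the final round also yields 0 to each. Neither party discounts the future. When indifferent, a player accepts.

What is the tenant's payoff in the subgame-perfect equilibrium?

Round 2 (the landlord proposes): the tenant will accept anything ≥ 0, so the landlord offers 0 and keeps 240.
Round 1 (the tenant proposes): rejecting gives the landlord an expected 0.65 × 240 = 156. The tenant offers 156 and keeps 240 − 156 = 84.

84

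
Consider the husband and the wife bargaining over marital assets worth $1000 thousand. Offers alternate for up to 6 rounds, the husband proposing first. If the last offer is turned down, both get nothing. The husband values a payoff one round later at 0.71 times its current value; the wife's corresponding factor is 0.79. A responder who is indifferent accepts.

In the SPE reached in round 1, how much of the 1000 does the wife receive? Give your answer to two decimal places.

606.14

Solve by backward induction from round 6.
Round 6 (the wife proposes): rejection yields 0 for the husband; the wife offers 0 and keeps 1000.
Round 5 (the husband proposes): the wife can get 1000 next round, worth 0.79 × 1000 = 790 now; the husband offers that and keeps 210.
Round 4 (the wife proposes): the husband can get 210 next round, worth 0.71 × 210 = 149.1 now; the wife offers that and keeps 850.9.
Round 3 (the husband proposes): the wife can get 850.9 next round, worth 0.79 × 850.9 = 672.211 now. The husband offers 672.211 and keeps 1000 − 672.211 = 327.789.
Round 2 (the wife proposes): the husband can get 327.789 next round, worth 0.71 × 327.789 = 232.73019 now, so the wife offers 232.73019, keeping 767.26981.
Round 1 (the husband proposes): the wife can get 767.26981 next round, worth 0.79 × 767.26981 = 606.1431499 now; the husband offers that and keeps 393.8568501.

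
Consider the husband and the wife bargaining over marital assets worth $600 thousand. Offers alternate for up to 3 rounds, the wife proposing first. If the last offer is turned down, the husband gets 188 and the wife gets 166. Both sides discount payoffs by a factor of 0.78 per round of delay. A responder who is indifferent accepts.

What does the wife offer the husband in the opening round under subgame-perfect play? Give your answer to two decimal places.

Work backward from the last round.
Round 3 (the wife proposes): the husband gets 188 if talks fail, so the wife offers 188 and keeps 412.
Round 2 (the husband proposes): the wife can get 412 next round, worth 0.78 × 412 = 321.36 now, so the husband offers 321.36, keeping 278.64.
Round 1 (the wife proposes): the husband can get 278.64 next round, worth 0.78 × 278.64 = 217.3392 now; the wife offers that and keeps 382.6608.

217.34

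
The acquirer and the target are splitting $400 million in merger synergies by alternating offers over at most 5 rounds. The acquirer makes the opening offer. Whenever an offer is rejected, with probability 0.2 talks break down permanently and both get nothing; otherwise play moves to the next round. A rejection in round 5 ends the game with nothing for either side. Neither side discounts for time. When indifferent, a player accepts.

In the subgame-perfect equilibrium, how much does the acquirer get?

295.04

By backward induction:
Round 5 (the acquirer proposes): the target will accept anything ≥ 0, so the acquirer offers 0 and keeps 400.
Round 4 (the target proposes): rejecting gives the acquirer an expected 0.8 × 400 = 320, so the target offers 320, keeping 80.
Round 3 (the acquirer proposes): rejecting gives the target an expected 0.8 × 80 = 64. The acquirer offers 64 and keeps 400 − 64 = 336.
Round 2 (the target proposes): rejecting gives the acquirer an expected 0.8 × 336 = 268.8. The target offers 268.8 and keeps 400 − 268.8 = 131.2.
Round 1 (the acquirer proposes): rejecting gives the target an expected 0.8 × 131.2 = 104.96; the acquirer offers that and keeps 295.04.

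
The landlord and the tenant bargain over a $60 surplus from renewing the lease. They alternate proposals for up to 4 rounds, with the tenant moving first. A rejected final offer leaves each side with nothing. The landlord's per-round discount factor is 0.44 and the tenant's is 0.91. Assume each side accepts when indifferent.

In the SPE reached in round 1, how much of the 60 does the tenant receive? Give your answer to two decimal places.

Work backward from the last round.
Round 4 (the landlord proposes): the tenant will accept anything ≥ 0, so the landlord offers 0 and keeps 60.
Round 3 (the tenant proposes): the landlord can get 60 next round, worth 0.44 × 60 = 26.4 now; the tenant offers that and keeps 33.6.
Round 2 (the landlord proposes): the tenant can get 33.6 next round, worth 0.91 × 33.6 = 30.576 now, so the landlord offers 30.576, keeping 29.424.
Round 1 (the tenant proposes): the landlord can get 29.424 next round, worth 0.44 × 29.424 = 12.94656 now. The tenant offers 12.94656 and keeps 60 − 12.94656 = 47.05344.

47.05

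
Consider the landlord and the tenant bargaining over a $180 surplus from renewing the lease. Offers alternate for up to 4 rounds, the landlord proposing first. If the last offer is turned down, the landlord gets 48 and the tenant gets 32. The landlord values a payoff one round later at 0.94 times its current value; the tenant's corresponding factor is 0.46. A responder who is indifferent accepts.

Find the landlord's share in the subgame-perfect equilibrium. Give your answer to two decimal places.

148.78

Work backward from the last round.
Round 4 (the tenant proposes): the landlord gets 48 if talks fail, so the tenant offers 48 and keeps 132.
Round 3 (the landlord proposes): the tenant can get 132 next round, worth 0.46 × 132 = 60.72 now; the landlord offers that and keeps 119.28.
Round 2 (the tenant proposes): the landlord can get 119.28 next round, worth 0.94 × 119.28 = 112.1232 now. The tenant offers 112.1232 and keeps 180 − 112.1232 = 67.8768.
Round 1 (the landlord proposes): the tenant can get 67.8768 next round, worth 0.46 × 67.8768 = 31.223328 now. The landlord offers 31.223328 and keeps 180 − 31.223328 = 148.776672.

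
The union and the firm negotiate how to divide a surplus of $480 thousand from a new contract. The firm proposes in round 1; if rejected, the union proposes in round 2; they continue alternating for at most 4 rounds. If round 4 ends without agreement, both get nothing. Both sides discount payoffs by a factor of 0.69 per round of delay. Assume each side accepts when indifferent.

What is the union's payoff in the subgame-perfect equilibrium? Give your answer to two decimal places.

260.36

Work backward from the last round.
Round 4 (the union proposes): rejection yields 0 for the firm; the union offers 0 and keeps 480.
Round 3 (the firm proposes): the union can get 480 next round, worth 0.69 × 480 = 331.2 now, so the firm offers 331.2, keeping 148.8.
Round 2 (the union proposes): the firm can get 148.8 next round, worth 0.69 × 148.8 = 102.672 now, so the union offers 102.672, keeping 377.328.
Round 1 (the firm proposes): the union can get 377.328 next round, worth 0.69 × 377.328 = 260.35632 now; the firm offers that and keeps 219.64368.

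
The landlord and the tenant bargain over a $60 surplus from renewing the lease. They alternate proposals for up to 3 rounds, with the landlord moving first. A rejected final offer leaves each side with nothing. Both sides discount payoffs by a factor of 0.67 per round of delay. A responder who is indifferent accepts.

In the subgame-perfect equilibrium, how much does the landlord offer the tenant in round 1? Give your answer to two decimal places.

Work backward from the last round.
Round 3 (the landlord proposes): rejection yields 0 for the tenant; the landlord offers 0 and keeps 60.
Round 2 (the tenant proposes): the landlord can get 60 next round, worth 0.67 × 60 = 40.2 now, so the tenant offers 40.2, keeping 19.8.
Round 1 (the landlord proposes): the tenant can get 19.8 next round, worth 0.67 × 19.8 = 13.266 now; the landlord offers that and keeps 46.734.

13.27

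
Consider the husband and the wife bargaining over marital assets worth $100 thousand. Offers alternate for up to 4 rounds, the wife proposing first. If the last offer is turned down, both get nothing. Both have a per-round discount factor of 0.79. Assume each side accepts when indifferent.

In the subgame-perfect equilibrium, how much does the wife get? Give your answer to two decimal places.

34.11

Round 4 (the husband proposes): the wife will accept anything ≥ 0, so the husband offers 0 and keeps 100.
Round 3 (the wife proposes): the husband can get 100 next round, worth 0.79 × 100 = 79 now, so the wife offers 79, keeping 21.
Round 2 (the husband proposes): the wife can get 21 next round, worth 0.79 × 21 = 16.59 now. The husband offers 16.59 and keeps 100 − 16.59 = 83.41.
Round 1 (the wife proposes): the husband can get 83.41 next round, worth 0.79 × 83.41 = 65.8939 now. The wife offers 65.8939 and keeps 100 − 65.8939 = 34.1061.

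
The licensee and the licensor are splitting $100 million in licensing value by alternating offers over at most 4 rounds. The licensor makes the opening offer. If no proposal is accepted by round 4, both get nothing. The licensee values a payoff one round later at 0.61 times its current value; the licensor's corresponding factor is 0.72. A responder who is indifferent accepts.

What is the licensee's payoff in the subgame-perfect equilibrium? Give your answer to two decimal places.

43.87

Round 4 (the licensee proposes): the licensor will accept anything ≥ 0, so the licensee offers 0 and keeps 100.
Round 3 (the licensor proposes): the licensee can get 100 next round, worth 0.61 × 100 = 61 now. The licensor offers 61 and keeps 100 − 61 = 39.
Round 2 (the licensee proposes): the licensor can get 39 next round, worth 0.72 × 39 = 28.08 now, so the licensee offers 28.08, keeping 71.92.
Round 1 (the licensor proposes): the licensee can get 71.92 next round, worth 0.61 × 71.92 = 43.8712 now; the licensor offers that and keeps 56.1288.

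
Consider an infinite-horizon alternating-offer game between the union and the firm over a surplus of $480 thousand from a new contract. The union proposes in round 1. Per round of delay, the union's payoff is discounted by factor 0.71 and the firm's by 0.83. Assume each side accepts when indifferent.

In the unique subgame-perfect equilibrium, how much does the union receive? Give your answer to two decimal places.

198.69

When the union proposes, the firm accepts any offer worth at least 0.83 times what the firm would get by proposing next round; and vice versa.
This gives x = 480 − 0.83y and y = 480 − 0.71x, where x and y are each side's share when it proposes.
Hence (1 − 0.83·0.71)x = 480(1 − 0.83), i.e. 0.4107·x = 81.6.
x ≈ 198.6852; the firm's share is 480 − x ≈ 281.3148.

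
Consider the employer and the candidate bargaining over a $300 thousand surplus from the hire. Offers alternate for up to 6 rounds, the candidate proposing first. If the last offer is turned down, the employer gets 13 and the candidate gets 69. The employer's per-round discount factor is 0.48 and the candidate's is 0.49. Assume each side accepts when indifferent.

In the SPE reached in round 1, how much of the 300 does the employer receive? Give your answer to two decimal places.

Round 6 (the employer proposes): the candidate gets 69 if talks fail, so the employer offers 69 and keeps 231.
Round 5 (the candidate proposes): the employer can get 231 next round, worth 0.48 × 231 = 110.88 now. The candidate offers 110.88 and keeps 300 − 110.88 = 189.12.
Round 4 (the employer proposes): the candidate can get 189.12 next round, worth 0.49 × 189.12 = 92.6688 now, so the employer offers 92.6688, keeping 207.3312.
Round 3 (the candidate proposes): the employer can get 207.3312 next round, worth 0.48 × 207.3312 = 99.518976 now; the candidate offers that and keeps 200.481024.
Round 2 (the employer proposes): the candidate can get 200.481024 next round, worth 0.49 × 200.481024 = 98.23570176 now. The employer offers 98.23570176 and keeps 300 − 98.23570176 = 201.76429824.
Round 1 (the candidate proposes): the employer can get 201.76429824 next round, worth 0.48 × 201.76429824 = 96.8468631552 now, so the candidate offers 96.8468631552, keeping 203.1531368448.

96.85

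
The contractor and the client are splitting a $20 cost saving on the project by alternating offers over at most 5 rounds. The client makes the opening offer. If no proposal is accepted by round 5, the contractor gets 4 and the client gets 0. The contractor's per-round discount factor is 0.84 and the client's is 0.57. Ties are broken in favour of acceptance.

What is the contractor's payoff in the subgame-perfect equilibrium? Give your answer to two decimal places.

11.60

Round 5 (the client proposes): the contractor gets 4 if talks fail, so the client offers 4 and keeps 16.
Round 4 (the contractor proposes): the client can get 16 next round, worth 0.57 × 16 = 9.12 now. The contractor offers 9.12 and keeps 20 − 9.12 = 10.88.
Round 3 (the client proposes): the contractor can get 10.88 next round, worth 0.84 × 10.88 = 9.1392 now; the client offers that and keeps 10.8608.
Round 2 (the contractor proposes): the client can get 10.8608 next round, worth 0.57 × 10.8608 = 6.190656 now. The contractor offers 6.190656 and keeps 20 − 6.190656 = 13.809344.
Round 1 (the client proposes): the contractor can get 13.809344 next round, worth 0.84 × 13.809344 = 11.59984896 now; the client offers that and keeps 8.40015104.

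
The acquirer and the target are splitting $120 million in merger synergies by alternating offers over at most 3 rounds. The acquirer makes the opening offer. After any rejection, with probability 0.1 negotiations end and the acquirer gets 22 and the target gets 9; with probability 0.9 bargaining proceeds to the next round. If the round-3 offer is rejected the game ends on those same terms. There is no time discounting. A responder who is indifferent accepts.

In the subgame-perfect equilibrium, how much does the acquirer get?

102.99

Round 3 (the acquirer proposes): the target gets 9 if talks fail, so the acquirer offers 9 and keeps 111.
Round 2 (the target proposes): rejecting gives the acquirer an expected 0.9 × 111 + 0.1 × 22 = 102.1, so the target offers 102.1, keeping 17.9.
Round 1 (the acquirer proposes): rejecting gives the target an expected 0.9 × 17.9 + 0.1 × 9 = 17.01. The acquirer offers 17.01 and keeps 120 − 17.01 = 102.99.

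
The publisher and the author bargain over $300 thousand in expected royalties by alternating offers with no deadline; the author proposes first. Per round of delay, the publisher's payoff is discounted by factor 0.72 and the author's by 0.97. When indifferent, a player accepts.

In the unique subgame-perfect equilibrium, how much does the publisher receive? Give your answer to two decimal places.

In a stationary SPE each proposer offers the other exactly their discounted continuation value.
If the author keeps x when proposing and the publisher keeps y when proposing, then x = 300 − 0.72y and y = 300 − 0.97x.
Solving: x = 300(1 − 0.72) / (1 − 0.97·0.72) = 84 / 0.3016 ≈ 278.5146.
The publisher gets 300 − 278.5146 ≈ 21.4854.

21.49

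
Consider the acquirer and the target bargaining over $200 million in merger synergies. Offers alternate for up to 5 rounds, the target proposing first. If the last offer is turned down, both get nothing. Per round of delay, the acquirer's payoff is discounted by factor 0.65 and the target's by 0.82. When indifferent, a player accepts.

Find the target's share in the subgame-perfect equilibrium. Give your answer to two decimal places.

164.13

By backward induction:
Round 5 (the target proposes): rejection yields 0 for the acquirer; the target offers 0 and keeps 200.
Round 4 (the acquirer proposes): the target can get 200 next round, worth 0.82 × 200 = 164 now. The acquirer offers 164 and keeps 200 − 164 = 36.
Round 3 (the target proposes): the acquirer can get 36 next round, worth 0.65 × 36 = 23.4 now. The target offers 23.4 and keeps 200 − 23.4 = 176.6.
Round 2 (the acquirer proposes): the target can get 176.6 next round, worth 0.82 × 176.6 = 144.812 now; the acquirer offers that and keeps 55.188.
Round 1 (the target proposes): the acquirer can get 55.188 next round, worth 0.65 × 55.188 = 35.8722 now. The target offers 35.8722 and keeps 200 − 35.8722 = 164.1278.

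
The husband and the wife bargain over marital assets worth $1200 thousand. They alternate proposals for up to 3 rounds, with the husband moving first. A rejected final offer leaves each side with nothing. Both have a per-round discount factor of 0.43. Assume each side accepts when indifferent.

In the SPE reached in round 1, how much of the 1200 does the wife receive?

294.12

Round 3 (the husband proposes): the wife will accept anything ≥ 0, so the husband offers 0 and keeps 1200.
Round 2 (the wife proposes): the husband can get 1200 next round, worth 0.43 × 1200 = 516 now; the wife offers that and keeps 684.
Round 1 (the husband proposes): the wife can get 684 next round, worth 0.43 × 684 = 294.12 now. The husband offers 294.12 and keeps 1200 − 294.12 = 905.88.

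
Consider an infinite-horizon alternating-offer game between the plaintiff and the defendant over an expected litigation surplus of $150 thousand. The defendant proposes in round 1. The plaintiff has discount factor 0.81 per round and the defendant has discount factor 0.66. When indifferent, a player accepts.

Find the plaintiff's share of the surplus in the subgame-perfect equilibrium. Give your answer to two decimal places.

88.76

Let x be the defendant's share when the defendant proposes and y be the plaintiff's share when the plaintiff proposes.
The plaintiff accepts iff offered ≥ 0.81·y, so x = 150 − 0.81y. Symmetrically y = 150 − 0.66x.
Substituting: x = 150 − 0.81(150 − 0.66x), giving x(1 − 0.66·0.81) = 150(1 − 0.81).
So x = 150 × 0.19 / 0.4654 ≈ 61.2376, and the plaintiff receives 150 − x ≈ 88.7624.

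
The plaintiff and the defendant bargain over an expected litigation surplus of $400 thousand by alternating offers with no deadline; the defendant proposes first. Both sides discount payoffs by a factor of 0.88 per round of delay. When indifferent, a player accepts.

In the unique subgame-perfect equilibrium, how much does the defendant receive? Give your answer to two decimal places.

212.77

In a stationary SPE each proposer offers the other exactly their discounted continuation value.
If the defendant keeps x when proposing and the plaintiff keeps y when proposing, then x = 400 − 0.88y and y = 400 − 0.88x.
Solving: x = 400(1 − 0.88) / (1 − 0.88·0.88) = 48 / 0.2256 ≈ 212.7660.
The plaintiff gets 400 − 212.7660 ≈ 187.2340.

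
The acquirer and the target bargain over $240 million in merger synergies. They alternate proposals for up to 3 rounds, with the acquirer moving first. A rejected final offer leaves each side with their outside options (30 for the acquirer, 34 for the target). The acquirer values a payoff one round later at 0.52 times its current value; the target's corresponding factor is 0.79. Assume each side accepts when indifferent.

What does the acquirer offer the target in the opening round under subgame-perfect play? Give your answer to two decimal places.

104.98

Round 3 (the acquirer proposes): the target gets 34 if talks fail, so the acquirer offers 34 and keeps 206.
Round 2 (the target proposes): the acquirer can get 206 next round, worth 0.52 × 206 = 107.12 now. The target offers 107.12 and keeps 240 − 107.12 = 132.88.
Round 1 (the acquirer proposes): the target can get 132.88 next round, worth 0.79 × 132.88 = 104.9752 now, so the acquirer offers 104.9752, keeping 135.0248.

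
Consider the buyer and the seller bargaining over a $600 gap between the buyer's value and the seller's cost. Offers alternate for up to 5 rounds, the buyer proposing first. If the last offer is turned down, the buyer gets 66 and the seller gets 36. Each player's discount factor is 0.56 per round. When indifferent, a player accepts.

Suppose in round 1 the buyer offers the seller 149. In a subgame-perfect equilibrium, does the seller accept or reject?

Work out the seller's continuation value if the offer is rejected.
Round 5 (the buyer proposes): the seller gets 36 if talks fail, so the buyer offers 36 and keeps 564.
Round 4 (the seller proposes): the buyer can get 564 next round, worth 0.56 × 564 = 315.84 now, so the seller offers 315.84, keeping 284.16.
Round 3 (the buyer proposes): the seller can get 284.16 next round, worth 0.56 × 284.16 = 159.1296 now. The buyer offers 159.1296 and keeps 600 − 159.1296 = 440.8704.
Round 2 (the seller proposes): the buyer can get 440.8704 next round, worth 0.56 × 440.8704 = 246.887424 now. The seller offers 246.887424 and keeps 600 − 246.887424 = 353.112576.
So by rejecting in round 1, the seller gets 353.112576 next round, worth 0.56 × 353.112576 = 197.74304256 now.
Offer 149 < 197.74304256, so the seller rejects.

Reject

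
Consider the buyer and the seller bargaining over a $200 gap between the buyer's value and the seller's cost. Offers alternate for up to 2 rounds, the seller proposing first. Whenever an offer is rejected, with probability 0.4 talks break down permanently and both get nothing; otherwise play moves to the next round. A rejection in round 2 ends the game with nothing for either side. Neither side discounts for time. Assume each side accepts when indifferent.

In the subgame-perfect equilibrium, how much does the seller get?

Round 2 (the buyer proposes): rejection yields 0 for the seller; the buyer offers 0 and keeps 200.
Round 1 (the seller proposes): rejecting gives the buyer an expected 0.6 × 200 = 120; the seller offers that and keeps 80.

80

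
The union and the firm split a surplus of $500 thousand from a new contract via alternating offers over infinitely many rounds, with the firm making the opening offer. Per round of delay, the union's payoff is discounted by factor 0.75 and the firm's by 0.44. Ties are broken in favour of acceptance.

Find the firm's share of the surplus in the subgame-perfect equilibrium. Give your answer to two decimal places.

186.57

Let x be the firm's share when the firm proposes and y be the union's share when the union proposes.
The union accepts iff offered ≥ 0.75·y, so x = 500 − 0.75y. Symmetrically y = 500 − 0.44x.
Substituting: x = 500 − 0.75(500 − 0.44x), giving x(1 − 0.44·0.75) = 500(1 − 0.75).
So x = 500 × 0.25 / 0.67 ≈ 186.5672, and the union receives 500 − x ≈ 313.4328.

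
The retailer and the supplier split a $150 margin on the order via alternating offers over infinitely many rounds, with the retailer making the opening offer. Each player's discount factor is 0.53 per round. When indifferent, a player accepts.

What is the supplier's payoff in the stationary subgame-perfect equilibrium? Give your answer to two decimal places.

51.96

Let x be the retailer's share when the retailer proposes and y be the supplier's share when the supplier proposes.
The supplier accepts iff offered ≥ 0.53·y, so x = 150 − 0.53y. Symmetrically y = 150 − 0.53x.
Substituting: x = 150 − 0.53(150 − 0.53x), giving x(1 − 0.53·0.53) = 150(1 − 0.53).
So x = 150 × 0.47 / 0.7191 ≈ 98.0392, and the supplier receives 150 − x ≈ 51.9608.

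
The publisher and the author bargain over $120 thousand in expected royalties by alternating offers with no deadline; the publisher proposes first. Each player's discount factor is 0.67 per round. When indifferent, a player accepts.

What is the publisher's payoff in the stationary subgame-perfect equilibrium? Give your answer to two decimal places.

In a stationary SPE each proposer offers the other exactly their discounted continuation value.
If the publisher keeps x when proposing and the author keeps y when proposing, then x = 120 − 0.67y and y = 120 − 0.67x.
Solving: x = 120(1 − 0.67) / (1 − 0.67·0.67) = 39.6 / 0.5511 ≈ 71.8563.
The author gets 120 − 71.8563 ≈ 48.1437.

71.86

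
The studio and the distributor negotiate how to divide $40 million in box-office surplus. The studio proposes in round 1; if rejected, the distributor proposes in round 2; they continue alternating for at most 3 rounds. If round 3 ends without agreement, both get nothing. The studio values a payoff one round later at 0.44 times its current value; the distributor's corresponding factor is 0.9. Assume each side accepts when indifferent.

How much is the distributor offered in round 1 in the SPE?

20.16

Solve by backward induction from round 3.
Round 3 (the studio proposes): rejection yields 0 for the distributor; the studio offers 0 and keeps 40.
Round 2 (the distributor proposes): the studio can get 40 next round, worth 0.44 × 40 = 17.6 now. The distributor offers 17.6 and keeps 40 − 17.6 = 22.4.
Round 1 (the studio proposes): the distributor can get 22.4 next round, worth 0.9 × 22.4 = 20.16 now. The studio offers 20.16 and keeps 40 − 20.16 = 19.84.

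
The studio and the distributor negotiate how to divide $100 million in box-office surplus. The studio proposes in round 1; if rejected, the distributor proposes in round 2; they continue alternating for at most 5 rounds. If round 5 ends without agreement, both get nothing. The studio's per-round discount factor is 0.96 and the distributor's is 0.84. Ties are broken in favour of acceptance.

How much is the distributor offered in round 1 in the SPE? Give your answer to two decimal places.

6.07

Round 5 (the studio proposes): rejection yields 0 for the distributor; the studio offers 0 and keeps 100.
Round 4 (the distributor proposes): the studio can get 100 next round, worth 0.96 × 100 = 96 now; the distributor offers that and keeps 4.
Round 3 (the studio proposes): the distributor can get 4 next round, worth 0.84 × 4 = 3.36 now. The studio offers 3.36 and keeps 100 − 3.36 = 96.64.
Round 2 (the distributor proposes): the studio can get 96.64 next round, worth 0.96 × 96.64 = 92.7744 now; the distributor offers that and keeps 7.2256.
Round 1 (the studio proposes): the distributor can get 7.2256 next round, worth 0.84 × 7.2256 = 6.069504 now; the studio offers that and keeps 93.930496.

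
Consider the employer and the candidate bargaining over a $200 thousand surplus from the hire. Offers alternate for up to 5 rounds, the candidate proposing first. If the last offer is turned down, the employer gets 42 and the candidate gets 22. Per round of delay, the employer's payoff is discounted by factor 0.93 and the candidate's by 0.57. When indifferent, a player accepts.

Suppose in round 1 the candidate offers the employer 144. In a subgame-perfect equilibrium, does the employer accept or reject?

Round 5 (the candidate proposes): the employer gets 42 if talks fail, so the candidate offers 42 and keeps 158.
Round 4 (the employer proposes): the candidate can get 158 next round, worth 0.57 × 158 = 90.06 now. The employer offers 90.06 and keeps 200 − 90.06 = 109.94.
Round 3 (the candidate proposes): the employer can get 109.94 next round, worth 0.93 × 109.94 = 102.2442 now, so the candidate offers 102.2442, keeping 97.7558.
Round 2 (the employer proposes): the candidate can get 97.7558 next round, worth 0.57 × 97.7558 = 55.720806 now. The employer offers 55.720806 and keeps 200 − 55.720806 = 144.279194.
So by rejecting in round 1, the employer gets 144.279194 next round, worth 0.93 × 144.279194 = 134.17965042 now.
Offer 144 ≥ 134.17965042, so the employer accepts.

Accept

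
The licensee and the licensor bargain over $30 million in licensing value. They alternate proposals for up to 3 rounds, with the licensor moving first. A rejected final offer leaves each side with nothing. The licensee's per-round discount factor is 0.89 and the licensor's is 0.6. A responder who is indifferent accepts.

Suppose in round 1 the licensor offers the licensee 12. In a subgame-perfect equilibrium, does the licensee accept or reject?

Work out the licensee's continuation value if the offer is rejected.
Round 3 (the licensor proposes): the licensee will accept anything ≥ 0, so the licensor offers 0 and keeps 30.
Round 2 (the licensee proposes): the licensor can get 30 next round, worth 0.6 × 30 = 18 now, so the licensee offers 18, keeping 12.
So by rejecting in round 1, the licensee gets 12 next round, worth 0.89 × 12 = 10.68 now.
Offer 12 ≥ 10.68, so the licensee accepts.

Accept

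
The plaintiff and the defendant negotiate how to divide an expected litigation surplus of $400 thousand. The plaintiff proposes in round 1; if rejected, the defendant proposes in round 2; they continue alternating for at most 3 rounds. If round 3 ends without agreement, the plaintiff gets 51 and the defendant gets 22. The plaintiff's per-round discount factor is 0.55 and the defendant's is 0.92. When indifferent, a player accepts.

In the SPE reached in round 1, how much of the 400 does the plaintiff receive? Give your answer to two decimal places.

Round 3 (the plaintiff proposes): the defendant gets 22 if talks fail, so the plaintiff offers 22 and keeps 378.
Round 2 (the defendant proposes): the plaintiff can get 378 next round, worth 0.55 × 378 = 207.9 now. The defendant offers 207.9 and keeps 400 − 207.9 = 192.1.
Round 1 (the plaintiff proposes): the defendant can get 192.1 next round, worth 0.92 × 192.1 = 176.732 now. The plaintiff offers 176.732 and keeps 400 − 176.732 = 223.268.

223.27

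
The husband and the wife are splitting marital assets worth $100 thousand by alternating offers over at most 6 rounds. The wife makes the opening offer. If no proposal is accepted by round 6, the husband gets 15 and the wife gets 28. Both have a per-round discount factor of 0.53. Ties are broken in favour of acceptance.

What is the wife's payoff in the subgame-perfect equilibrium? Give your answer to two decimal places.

65.08

Round 6 (the husband proposes): the wife gets 28 if talks fail, so the husband offers 28 and keeps 72.
Round 5 (the wife proposes): the husband can get 72 next round, worth 0.53 × 72 = 38.16 now, so the wife offers 38.16, keeping 61.84.
Round 4 (the husband proposes): the wife can get 61.84 next round, worth 0.53 × 61.84 = 32.7752 now, so the husband offers 32.7752, keeping 67.2248.
Round 3 (the wife proposes): the husband can get 67.2248 next round, worth 0.53 × 67.2248 = 35.629144 now, so the wife offers 35.629144, keeping 64.370856.
Round 2 (the husband proposes): the wife can get 64.370856 next round, worth 0.53 × 64.370856 = 34.11655368 now. The husband offers 34.11655368 and keeps 100 − 34.11655368 = 65.88344632.
Round 1 (the wife proposes): the husband can get 65.88344632 next round, worth 0.53 × 65.88344632 = 34.9182265496 now; the wife offers that and keeps 65.0817734504.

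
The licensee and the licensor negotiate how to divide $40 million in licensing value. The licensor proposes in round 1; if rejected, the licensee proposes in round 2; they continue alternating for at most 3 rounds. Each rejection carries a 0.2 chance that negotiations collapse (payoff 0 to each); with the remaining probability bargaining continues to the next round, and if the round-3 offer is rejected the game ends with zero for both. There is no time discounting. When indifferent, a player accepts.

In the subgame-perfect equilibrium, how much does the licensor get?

Round 3 (the licensor proposes): rejection yields 0 for the licensee; the licensor offers 0 and keeps 40.
Round 2 (the licensee proposes): rejecting gives the licensor an expected 0.8 × 40 = 32; the licensee offers that and keeps 8.
Round 1 (the licensor proposes): rejecting gives the licensee an expected 0.8 × 8 = 6.4. The licensor offers 6.4 and keeps 40 − 6.4 = 33.6.

33.6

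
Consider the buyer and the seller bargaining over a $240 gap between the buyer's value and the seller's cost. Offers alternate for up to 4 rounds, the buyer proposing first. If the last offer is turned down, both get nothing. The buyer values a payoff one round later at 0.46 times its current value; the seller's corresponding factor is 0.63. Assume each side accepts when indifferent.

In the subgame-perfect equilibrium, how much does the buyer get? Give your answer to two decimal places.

114.53

By backward induction:
Round 4 (the seller proposes): rejection yields 0 for the buyer; the seller offers 0 and keeps 240.
Round 3 (the buyer proposes): the seller can get 240 next round, worth 0.63 × 240 = 151.2 now; the buyer offers that and keeps 88.8.
Round 2 (the seller proposes): the buyer can get 88.8 next round, worth 0.46 × 88.8 = 40.848 now, so the seller offers 40.848, keeping 199.152.
Round 1 (the buyer proposes): the seller can get 199.152 next round, worth 0.63 × 199.152 = 125.46576 now, so the buyer offers 125.46576, keeping 114.53424.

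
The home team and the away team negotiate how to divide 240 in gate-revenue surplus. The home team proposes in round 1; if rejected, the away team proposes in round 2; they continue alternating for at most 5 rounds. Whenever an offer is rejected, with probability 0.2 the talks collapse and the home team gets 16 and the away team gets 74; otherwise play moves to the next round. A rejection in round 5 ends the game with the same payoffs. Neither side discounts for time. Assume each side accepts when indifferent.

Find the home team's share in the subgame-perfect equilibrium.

Round 5 (the home team proposes): the away team gets 74 if talks fail, so the home team offers 74 and keeps 166.
Round 4 (the away team proposes): rejecting gives the home team an expected 0.8 × 166 + 0.2 × 16 = 136, so the away team offers 136, keeping 104.
Round 3 (the home team proposes): rejecting gives the away team an expected 0.8 × 104 + 0.2 × 74 = 98. The home team offers 98 and keeps 240 − 98 = 142.
Round 2 (the away team proposes): rejecting gives the home team an expected 0.8 × 142 + 0.2 × 16 = 116.8. The away team offers 116.8 and keeps 240 − 116.8 = 123.2.
Round 1 (the home team proposes): rejecting gives the away team an expected 0.8 × 123.2 + 0.2 × 74 = 113.36; the home team offers that and keeps 126.64.

126.64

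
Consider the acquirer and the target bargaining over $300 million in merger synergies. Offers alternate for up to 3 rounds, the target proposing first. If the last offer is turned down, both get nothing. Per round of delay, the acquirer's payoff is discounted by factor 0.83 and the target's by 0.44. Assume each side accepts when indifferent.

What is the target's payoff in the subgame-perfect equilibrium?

Work backward from the last round.
Round 3 (the target proposes): the acquirer will accept anything ≥ 0, so the target offers 0 and keeps 300.
Round 2 (the acquirer proposes): the target can get 300 next round, worth 0.44 × 300 = 132 now. The acquirer offers 132 and keeps 300 − 132 = 168.
Round 1 (the target proposes): the acquirer can get 168 next round, worth 0.83 × 168 = 139.44 now; the target offers that and keeps 160.56.

160.56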